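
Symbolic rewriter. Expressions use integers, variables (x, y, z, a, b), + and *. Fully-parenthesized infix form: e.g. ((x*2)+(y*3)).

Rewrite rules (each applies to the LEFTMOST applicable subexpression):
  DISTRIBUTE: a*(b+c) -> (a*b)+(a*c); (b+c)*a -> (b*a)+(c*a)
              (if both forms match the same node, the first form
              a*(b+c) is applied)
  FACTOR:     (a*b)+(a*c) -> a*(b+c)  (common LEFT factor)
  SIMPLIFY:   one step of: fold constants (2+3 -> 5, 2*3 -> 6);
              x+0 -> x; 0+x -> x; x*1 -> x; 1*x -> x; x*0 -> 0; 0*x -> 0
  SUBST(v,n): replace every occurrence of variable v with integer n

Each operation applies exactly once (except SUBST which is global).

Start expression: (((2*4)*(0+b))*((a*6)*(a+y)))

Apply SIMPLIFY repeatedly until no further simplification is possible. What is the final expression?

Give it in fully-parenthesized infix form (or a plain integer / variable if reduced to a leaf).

Start: (((2*4)*(0+b))*((a*6)*(a+y)))
Step 1: at LL: (2*4) -> 8; overall: (((2*4)*(0+b))*((a*6)*(a+y))) -> ((8*(0+b))*((a*6)*(a+y)))
Step 2: at LR: (0+b) -> b; overall: ((8*(0+b))*((a*6)*(a+y))) -> ((8*b)*((a*6)*(a+y)))
Fixed point: ((8*b)*((a*6)*(a+y)))

Answer: ((8*b)*((a*6)*(a+y)))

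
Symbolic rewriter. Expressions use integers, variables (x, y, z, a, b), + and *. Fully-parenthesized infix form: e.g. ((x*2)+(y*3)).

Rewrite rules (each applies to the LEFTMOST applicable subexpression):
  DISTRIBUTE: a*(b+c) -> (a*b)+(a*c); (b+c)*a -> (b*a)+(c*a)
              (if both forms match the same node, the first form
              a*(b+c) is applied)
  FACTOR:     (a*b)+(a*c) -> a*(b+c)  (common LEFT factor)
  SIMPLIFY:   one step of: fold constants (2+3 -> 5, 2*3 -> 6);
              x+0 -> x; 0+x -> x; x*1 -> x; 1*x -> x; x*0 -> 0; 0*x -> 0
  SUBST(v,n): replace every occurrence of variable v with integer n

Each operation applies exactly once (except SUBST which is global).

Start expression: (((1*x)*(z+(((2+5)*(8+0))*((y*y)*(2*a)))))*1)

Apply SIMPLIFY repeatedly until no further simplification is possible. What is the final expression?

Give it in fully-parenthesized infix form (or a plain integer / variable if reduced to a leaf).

Answer: (x*(z+(56*((y*y)*(2*a)))))

Derivation:
Start: (((1*x)*(z+(((2+5)*(8+0))*((y*y)*(2*a)))))*1)
Step 1: at root: (((1*x)*(z+(((2+5)*(8+0))*((y*y)*(2*a)))))*1) -> ((1*x)*(z+(((2+5)*(8+0))*((y*y)*(2*a))))); overall: (((1*x)*(z+(((2+5)*(8+0))*((y*y)*(2*a)))))*1) -> ((1*x)*(z+(((2+5)*(8+0))*((y*y)*(2*a)))))
Step 2: at L: (1*x) -> x; overall: ((1*x)*(z+(((2+5)*(8+0))*((y*y)*(2*a))))) -> (x*(z+(((2+5)*(8+0))*((y*y)*(2*a)))))
Step 3: at RRLL: (2+5) -> 7; overall: (x*(z+(((2+5)*(8+0))*((y*y)*(2*a))))) -> (x*(z+((7*(8+0))*((y*y)*(2*a)))))
Step 4: at RRLR: (8+0) -> 8; overall: (x*(z+((7*(8+0))*((y*y)*(2*a))))) -> (x*(z+((7*8)*((y*y)*(2*a)))))
Step 5: at RRL: (7*8) -> 56; overall: (x*(z+((7*8)*((y*y)*(2*a))))) -> (x*(z+(56*((y*y)*(2*a)))))
Fixed point: (x*(z+(56*((y*y)*(2*a)))))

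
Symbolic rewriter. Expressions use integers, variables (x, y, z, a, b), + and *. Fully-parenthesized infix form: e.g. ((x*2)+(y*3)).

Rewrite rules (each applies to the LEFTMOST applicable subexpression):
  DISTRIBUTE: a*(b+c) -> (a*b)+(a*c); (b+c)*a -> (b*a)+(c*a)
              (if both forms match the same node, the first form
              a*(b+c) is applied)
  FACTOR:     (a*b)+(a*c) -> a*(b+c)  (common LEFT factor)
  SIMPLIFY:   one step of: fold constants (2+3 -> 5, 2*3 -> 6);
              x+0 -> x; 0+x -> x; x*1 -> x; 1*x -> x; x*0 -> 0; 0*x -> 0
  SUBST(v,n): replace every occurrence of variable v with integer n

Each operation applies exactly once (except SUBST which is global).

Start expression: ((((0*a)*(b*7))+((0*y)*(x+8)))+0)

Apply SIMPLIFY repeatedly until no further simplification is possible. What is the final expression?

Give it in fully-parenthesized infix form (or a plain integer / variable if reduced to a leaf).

Start: ((((0*a)*(b*7))+((0*y)*(x+8)))+0)
Step 1: at root: ((((0*a)*(b*7))+((0*y)*(x+8)))+0) -> (((0*a)*(b*7))+((0*y)*(x+8))); overall: ((((0*a)*(b*7))+((0*y)*(x+8)))+0) -> (((0*a)*(b*7))+((0*y)*(x+8)))
Step 2: at LL: (0*a) -> 0; overall: (((0*a)*(b*7))+((0*y)*(x+8))) -> ((0*(b*7))+((0*y)*(x+8)))
Step 3: at L: (0*(b*7)) -> 0; overall: ((0*(b*7))+((0*y)*(x+8))) -> (0+((0*y)*(x+8)))
Step 4: at root: (0+((0*y)*(x+8))) -> ((0*y)*(x+8)); overall: (0+((0*y)*(x+8))) -> ((0*y)*(x+8))
Step 5: at L: (0*y) -> 0; overall: ((0*y)*(x+8)) -> (0*(x+8))
Step 6: at root: (0*(x+8)) -> 0; overall: (0*(x+8)) -> 0
Fixed point: 0

Answer: 0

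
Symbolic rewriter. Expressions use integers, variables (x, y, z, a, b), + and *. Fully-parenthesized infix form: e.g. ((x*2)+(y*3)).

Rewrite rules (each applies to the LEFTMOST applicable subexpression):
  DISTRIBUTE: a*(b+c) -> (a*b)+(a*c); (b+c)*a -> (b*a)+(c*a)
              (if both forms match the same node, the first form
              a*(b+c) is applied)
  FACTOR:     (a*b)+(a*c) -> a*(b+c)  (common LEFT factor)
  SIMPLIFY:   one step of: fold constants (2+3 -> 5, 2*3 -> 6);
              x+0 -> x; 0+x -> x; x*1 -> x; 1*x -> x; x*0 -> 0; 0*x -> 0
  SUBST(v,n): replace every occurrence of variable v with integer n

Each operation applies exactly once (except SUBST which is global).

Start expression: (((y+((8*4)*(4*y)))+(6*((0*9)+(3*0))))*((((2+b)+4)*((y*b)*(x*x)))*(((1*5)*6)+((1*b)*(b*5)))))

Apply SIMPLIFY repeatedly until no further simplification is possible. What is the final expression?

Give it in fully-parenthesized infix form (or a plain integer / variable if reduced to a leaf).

Start: (((y+((8*4)*(4*y)))+(6*((0*9)+(3*0))))*((((2+b)+4)*((y*b)*(x*x)))*(((1*5)*6)+((1*b)*(b*5)))))
Step 1: at LLRL: (8*4) -> 32; overall: (((y+((8*4)*(4*y)))+(6*((0*9)+(3*0))))*((((2+b)+4)*((y*b)*(x*x)))*(((1*5)*6)+((1*b)*(b*5))))) -> (((y+(32*(4*y)))+(6*((0*9)+(3*0))))*((((2+b)+4)*((y*b)*(x*x)))*(((1*5)*6)+((1*b)*(b*5)))))
Step 2: at LRRL: (0*9) -> 0; overall: (((y+(32*(4*y)))+(6*((0*9)+(3*0))))*((((2+b)+4)*((y*b)*(x*x)))*(((1*5)*6)+((1*b)*(b*5))))) -> (((y+(32*(4*y)))+(6*(0+(3*0))))*((((2+b)+4)*((y*b)*(x*x)))*(((1*5)*6)+((1*b)*(b*5)))))
Step 3: at LRR: (0+(3*0)) -> (3*0); overall: (((y+(32*(4*y)))+(6*(0+(3*0))))*((((2+b)+4)*((y*b)*(x*x)))*(((1*5)*6)+((1*b)*(b*5))))) -> (((y+(32*(4*y)))+(6*(3*0)))*((((2+b)+4)*((y*b)*(x*x)))*(((1*5)*6)+((1*b)*(b*5)))))
Step 4: at LRR: (3*0) -> 0; overall: (((y+(32*(4*y)))+(6*(3*0)))*((((2+b)+4)*((y*b)*(x*x)))*(((1*5)*6)+((1*b)*(b*5))))) -> (((y+(32*(4*y)))+(6*0))*((((2+b)+4)*((y*b)*(x*x)))*(((1*5)*6)+((1*b)*(b*5)))))
Step 5: at LR: (6*0) -> 0; overall: (((y+(32*(4*y)))+(6*0))*((((2+b)+4)*((y*b)*(x*x)))*(((1*5)*6)+((1*b)*(b*5))))) -> (((y+(32*(4*y)))+0)*((((2+b)+4)*((y*b)*(x*x)))*(((1*5)*6)+((1*b)*(b*5)))))
Step 6: at L: ((y+(32*(4*y)))+0) -> (y+(32*(4*y))); overall: (((y+(32*(4*y)))+0)*((((2+b)+4)*((y*b)*(x*x)))*(((1*5)*6)+((1*b)*(b*5))))) -> ((y+(32*(4*y)))*((((2+b)+4)*((y*b)*(x*x)))*(((1*5)*6)+((1*b)*(b*5)))))
Step 7: at RRLL: (1*5) -> 5; overall: ((y+(32*(4*y)))*((((2+b)+4)*((y*b)*(x*x)))*(((1*5)*6)+((1*b)*(b*5))))) -> ((y+(32*(4*y)))*((((2+b)+4)*((y*b)*(x*x)))*((5*6)+((1*b)*(b*5)))))
Step 8: at RRL: (5*6) -> 30; overall: ((y+(32*(4*y)))*((((2+b)+4)*((y*b)*(x*x)))*((5*6)+((1*b)*(b*5))))) -> ((y+(32*(4*y)))*((((2+b)+4)*((y*b)*(x*x)))*(30+((1*b)*(b*5)))))
Step 9: at RRRL: (1*b) -> b; overall: ((y+(32*(4*y)))*((((2+b)+4)*((y*b)*(x*x)))*(30+((1*b)*(b*5))))) -> ((y+(32*(4*y)))*((((2+b)+4)*((y*b)*(x*x)))*(30+(b*(b*5)))))
Fixed point: ((y+(32*(4*y)))*((((2+b)+4)*((y*b)*(x*x)))*(30+(b*(b*5)))))

Answer: ((y+(32*(4*y)))*((((2+b)+4)*((y*b)*(x*x)))*(30+(b*(b*5)))))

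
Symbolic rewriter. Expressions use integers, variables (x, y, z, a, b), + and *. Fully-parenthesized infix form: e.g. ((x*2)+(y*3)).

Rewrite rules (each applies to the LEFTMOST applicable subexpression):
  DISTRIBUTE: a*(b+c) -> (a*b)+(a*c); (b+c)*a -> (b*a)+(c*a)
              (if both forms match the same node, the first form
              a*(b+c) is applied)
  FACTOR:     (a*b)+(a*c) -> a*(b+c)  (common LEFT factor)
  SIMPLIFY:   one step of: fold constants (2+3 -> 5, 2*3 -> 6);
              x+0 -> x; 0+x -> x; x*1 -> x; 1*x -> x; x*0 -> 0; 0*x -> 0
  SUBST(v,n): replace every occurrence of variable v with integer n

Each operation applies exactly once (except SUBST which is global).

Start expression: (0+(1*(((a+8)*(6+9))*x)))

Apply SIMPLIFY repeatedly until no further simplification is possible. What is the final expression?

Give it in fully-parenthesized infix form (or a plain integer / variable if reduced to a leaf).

Answer: (((a+8)*15)*x)

Derivation:
Start: (0+(1*(((a+8)*(6+9))*x)))
Step 1: at root: (0+(1*(((a+8)*(6+9))*x))) -> (1*(((a+8)*(6+9))*x)); overall: (0+(1*(((a+8)*(6+9))*x))) -> (1*(((a+8)*(6+9))*x))
Step 2: at root: (1*(((a+8)*(6+9))*x)) -> (((a+8)*(6+9))*x); overall: (1*(((a+8)*(6+9))*x)) -> (((a+8)*(6+9))*x)
Step 3: at LR: (6+9) -> 15; overall: (((a+8)*(6+9))*x) -> (((a+8)*15)*x)
Fixed point: (((a+8)*15)*x)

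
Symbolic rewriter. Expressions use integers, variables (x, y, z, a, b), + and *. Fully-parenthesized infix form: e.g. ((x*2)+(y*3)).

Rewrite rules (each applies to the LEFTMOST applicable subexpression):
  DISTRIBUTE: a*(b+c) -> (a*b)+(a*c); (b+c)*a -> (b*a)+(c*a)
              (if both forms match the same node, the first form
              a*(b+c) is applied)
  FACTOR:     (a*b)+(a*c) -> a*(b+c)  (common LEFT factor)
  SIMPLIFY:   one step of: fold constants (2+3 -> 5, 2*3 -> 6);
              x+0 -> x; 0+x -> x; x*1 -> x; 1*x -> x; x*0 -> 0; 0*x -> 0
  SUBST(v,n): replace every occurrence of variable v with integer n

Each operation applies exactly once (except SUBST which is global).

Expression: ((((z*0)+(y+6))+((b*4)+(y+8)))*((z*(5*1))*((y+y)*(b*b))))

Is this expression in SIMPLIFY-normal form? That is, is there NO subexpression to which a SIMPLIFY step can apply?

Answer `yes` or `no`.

Expression: ((((z*0)+(y+6))+((b*4)+(y+8)))*((z*(5*1))*((y+y)*(b*b))))
Scanning for simplifiable subexpressions (pre-order)...
  at root: ((((z*0)+(y+6))+((b*4)+(y+8)))*((z*(5*1))*((y+y)*(b*b)))) (not simplifiable)
  at L: (((z*0)+(y+6))+((b*4)+(y+8))) (not simplifiable)
  at LL: ((z*0)+(y+6)) (not simplifiable)
  at LLL: (z*0) (SIMPLIFIABLE)
  at LLR: (y+6) (not simplifiable)
  at LR: ((b*4)+(y+8)) (not simplifiable)
  at LRL: (b*4) (not simplifiable)
  at LRR: (y+8) (not simplifiable)
  at R: ((z*(5*1))*((y+y)*(b*b))) (not simplifiable)
  at RL: (z*(5*1)) (not simplifiable)
  at RLR: (5*1) (SIMPLIFIABLE)
  at RR: ((y+y)*(b*b)) (not simplifiable)
  at RRL: (y+y) (not simplifiable)
  at RRR: (b*b) (not simplifiable)
Found simplifiable subexpr at path LLL: (z*0)
One SIMPLIFY step would give: (((0+(y+6))+((b*4)+(y+8)))*((z*(5*1))*((y+y)*(b*b))))
-> NOT in normal form.

Answer: no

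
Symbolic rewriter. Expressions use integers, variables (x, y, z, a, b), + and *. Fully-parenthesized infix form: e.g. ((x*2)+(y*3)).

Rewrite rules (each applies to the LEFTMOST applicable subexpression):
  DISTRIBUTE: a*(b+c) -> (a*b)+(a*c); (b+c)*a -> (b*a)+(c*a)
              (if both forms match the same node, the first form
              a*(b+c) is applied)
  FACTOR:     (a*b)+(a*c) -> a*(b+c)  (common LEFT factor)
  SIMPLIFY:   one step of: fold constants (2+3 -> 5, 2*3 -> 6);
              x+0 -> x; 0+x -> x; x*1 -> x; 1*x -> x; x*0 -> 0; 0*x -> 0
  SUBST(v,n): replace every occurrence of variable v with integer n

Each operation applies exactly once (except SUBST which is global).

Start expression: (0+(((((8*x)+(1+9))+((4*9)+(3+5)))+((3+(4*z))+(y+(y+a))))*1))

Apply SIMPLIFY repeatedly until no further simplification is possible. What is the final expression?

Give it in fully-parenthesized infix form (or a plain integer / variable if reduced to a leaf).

Start: (0+(((((8*x)+(1+9))+((4*9)+(3+5)))+((3+(4*z))+(y+(y+a))))*1))
Step 1: at root: (0+(((((8*x)+(1+9))+((4*9)+(3+5)))+((3+(4*z))+(y+(y+a))))*1)) -> (((((8*x)+(1+9))+((4*9)+(3+5)))+((3+(4*z))+(y+(y+a))))*1); overall: (0+(((((8*x)+(1+9))+((4*9)+(3+5)))+((3+(4*z))+(y+(y+a))))*1)) -> (((((8*x)+(1+9))+((4*9)+(3+5)))+((3+(4*z))+(y+(y+a))))*1)
Step 2: at root: (((((8*x)+(1+9))+((4*9)+(3+5)))+((3+(4*z))+(y+(y+a))))*1) -> ((((8*x)+(1+9))+((4*9)+(3+5)))+((3+(4*z))+(y+(y+a)))); overall: (((((8*x)+(1+9))+((4*9)+(3+5)))+((3+(4*z))+(y+(y+a))))*1) -> ((((8*x)+(1+9))+((4*9)+(3+5)))+((3+(4*z))+(y+(y+a))))
Step 3: at LLR: (1+9) -> 10; overall: ((((8*x)+(1+9))+((4*9)+(3+5)))+((3+(4*z))+(y+(y+a)))) -> ((((8*x)+10)+((4*9)+(3+5)))+((3+(4*z))+(y+(y+a))))
Step 4: at LRL: (4*9) -> 36; overall: ((((8*x)+10)+((4*9)+(3+5)))+((3+(4*z))+(y+(y+a)))) -> ((((8*x)+10)+(36+(3+5)))+((3+(4*z))+(y+(y+a))))
Step 5: at LRR: (3+5) -> 8; overall: ((((8*x)+10)+(36+(3+5)))+((3+(4*z))+(y+(y+a)))) -> ((((8*x)+10)+(36+8))+((3+(4*z))+(y+(y+a))))
Step 6: at LR: (36+8) -> 44; overall: ((((8*x)+10)+(36+8))+((3+(4*z))+(y+(y+a)))) -> ((((8*x)+10)+44)+((3+(4*z))+(y+(y+a))))
Fixed point: ((((8*x)+10)+44)+((3+(4*z))+(y+(y+a))))

Answer: ((((8*x)+10)+44)+((3+(4*z))+(y+(y+a))))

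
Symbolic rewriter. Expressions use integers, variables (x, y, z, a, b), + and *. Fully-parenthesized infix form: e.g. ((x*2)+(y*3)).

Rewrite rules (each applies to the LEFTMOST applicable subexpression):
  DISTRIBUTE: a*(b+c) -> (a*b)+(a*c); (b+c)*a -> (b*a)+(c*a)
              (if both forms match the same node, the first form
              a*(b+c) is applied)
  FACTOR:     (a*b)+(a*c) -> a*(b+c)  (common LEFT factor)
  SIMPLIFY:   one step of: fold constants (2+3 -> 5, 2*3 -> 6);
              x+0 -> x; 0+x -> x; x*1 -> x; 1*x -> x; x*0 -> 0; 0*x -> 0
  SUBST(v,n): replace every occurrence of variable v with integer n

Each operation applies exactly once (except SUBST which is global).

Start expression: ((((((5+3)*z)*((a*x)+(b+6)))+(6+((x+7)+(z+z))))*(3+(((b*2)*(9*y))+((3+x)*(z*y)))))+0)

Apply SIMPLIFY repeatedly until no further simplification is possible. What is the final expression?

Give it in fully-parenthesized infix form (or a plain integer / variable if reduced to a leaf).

Start: ((((((5+3)*z)*((a*x)+(b+6)))+(6+((x+7)+(z+z))))*(3+(((b*2)*(9*y))+((3+x)*(z*y)))))+0)
Step 1: at root: ((((((5+3)*z)*((a*x)+(b+6)))+(6+((x+7)+(z+z))))*(3+(((b*2)*(9*y))+((3+x)*(z*y)))))+0) -> (((((5+3)*z)*((a*x)+(b+6)))+(6+((x+7)+(z+z))))*(3+(((b*2)*(9*y))+((3+x)*(z*y))))); overall: ((((((5+3)*z)*((a*x)+(b+6)))+(6+((x+7)+(z+z))))*(3+(((b*2)*(9*y))+((3+x)*(z*y)))))+0) -> (((((5+3)*z)*((a*x)+(b+6)))+(6+((x+7)+(z+z))))*(3+(((b*2)*(9*y))+((3+x)*(z*y)))))
Step 2: at LLLL: (5+3) -> 8; overall: (((((5+3)*z)*((a*x)+(b+6)))+(6+((x+7)+(z+z))))*(3+(((b*2)*(9*y))+((3+x)*(z*y))))) -> ((((8*z)*((a*x)+(b+6)))+(6+((x+7)+(z+z))))*(3+(((b*2)*(9*y))+((3+x)*(z*y)))))
Fixed point: ((((8*z)*((a*x)+(b+6)))+(6+((x+7)+(z+z))))*(3+(((b*2)*(9*y))+((3+x)*(z*y)))))

Answer: ((((8*z)*((a*x)+(b+6)))+(6+((x+7)+(z+z))))*(3+(((b*2)*(9*y))+((3+x)*(z*y)))))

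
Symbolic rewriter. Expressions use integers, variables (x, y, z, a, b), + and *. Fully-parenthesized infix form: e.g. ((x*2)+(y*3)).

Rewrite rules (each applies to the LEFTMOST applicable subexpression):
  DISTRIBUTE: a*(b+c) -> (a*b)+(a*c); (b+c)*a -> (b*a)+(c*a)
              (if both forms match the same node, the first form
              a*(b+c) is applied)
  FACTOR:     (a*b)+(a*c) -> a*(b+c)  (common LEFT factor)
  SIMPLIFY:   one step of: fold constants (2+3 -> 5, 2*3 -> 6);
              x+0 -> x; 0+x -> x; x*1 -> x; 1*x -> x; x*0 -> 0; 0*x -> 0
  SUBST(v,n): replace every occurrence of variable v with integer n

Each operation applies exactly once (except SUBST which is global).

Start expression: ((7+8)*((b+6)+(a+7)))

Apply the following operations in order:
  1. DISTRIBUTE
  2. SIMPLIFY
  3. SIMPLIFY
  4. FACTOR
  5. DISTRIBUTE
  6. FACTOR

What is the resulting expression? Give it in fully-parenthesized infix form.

Start: ((7+8)*((b+6)+(a+7)))
Apply DISTRIBUTE at root (target: ((7+8)*((b+6)+(a+7)))): ((7+8)*((b+6)+(a+7))) -> (((7+8)*(b+6))+((7+8)*(a+7)))
Apply SIMPLIFY at LL (target: (7+8)): (((7+8)*(b+6))+((7+8)*(a+7))) -> ((15*(b+6))+((7+8)*(a+7)))
Apply SIMPLIFY at RL (target: (7+8)): ((15*(b+6))+((7+8)*(a+7))) -> ((15*(b+6))+(15*(a+7)))
Apply FACTOR at root (target: ((15*(b+6))+(15*(a+7)))): ((15*(b+6))+(15*(a+7))) -> (15*((b+6)+(a+7)))
Apply DISTRIBUTE at root (target: (15*((b+6)+(a+7)))): (15*((b+6)+(a+7))) -> ((15*(b+6))+(15*(a+7)))
Apply FACTOR at root (target: ((15*(b+6))+(15*(a+7)))): ((15*(b+6))+(15*(a+7))) -> (15*((b+6)+(a+7)))

Answer: (15*((b+6)+(a+7)))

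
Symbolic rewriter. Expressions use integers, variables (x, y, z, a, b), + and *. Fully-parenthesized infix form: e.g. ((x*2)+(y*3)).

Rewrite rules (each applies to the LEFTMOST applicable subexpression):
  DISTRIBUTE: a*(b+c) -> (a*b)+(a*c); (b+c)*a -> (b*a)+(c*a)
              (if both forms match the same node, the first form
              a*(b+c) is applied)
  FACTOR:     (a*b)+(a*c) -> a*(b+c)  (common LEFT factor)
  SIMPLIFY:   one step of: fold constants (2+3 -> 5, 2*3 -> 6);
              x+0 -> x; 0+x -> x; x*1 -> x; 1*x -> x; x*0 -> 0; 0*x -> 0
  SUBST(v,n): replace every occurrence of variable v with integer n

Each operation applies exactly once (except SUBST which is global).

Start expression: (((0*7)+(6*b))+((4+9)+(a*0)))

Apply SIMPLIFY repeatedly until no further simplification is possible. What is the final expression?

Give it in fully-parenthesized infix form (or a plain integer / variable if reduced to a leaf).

Start: (((0*7)+(6*b))+((4+9)+(a*0)))
Step 1: at LL: (0*7) -> 0; overall: (((0*7)+(6*b))+((4+9)+(a*0))) -> ((0+(6*b))+((4+9)+(a*0)))
Step 2: at L: (0+(6*b)) -> (6*b); overall: ((0+(6*b))+((4+9)+(a*0))) -> ((6*b)+((4+9)+(a*0)))
Step 3: at RL: (4+9) -> 13; overall: ((6*b)+((4+9)+(a*0))) -> ((6*b)+(13+(a*0)))
Step 4: at RR: (a*0) -> 0; overall: ((6*b)+(13+(a*0))) -> ((6*b)+(13+0))
Step 5: at R: (13+0) -> 13; overall: ((6*b)+(13+0)) -> ((6*b)+13)
Fixed point: ((6*b)+13)

Answer: ((6*b)+13)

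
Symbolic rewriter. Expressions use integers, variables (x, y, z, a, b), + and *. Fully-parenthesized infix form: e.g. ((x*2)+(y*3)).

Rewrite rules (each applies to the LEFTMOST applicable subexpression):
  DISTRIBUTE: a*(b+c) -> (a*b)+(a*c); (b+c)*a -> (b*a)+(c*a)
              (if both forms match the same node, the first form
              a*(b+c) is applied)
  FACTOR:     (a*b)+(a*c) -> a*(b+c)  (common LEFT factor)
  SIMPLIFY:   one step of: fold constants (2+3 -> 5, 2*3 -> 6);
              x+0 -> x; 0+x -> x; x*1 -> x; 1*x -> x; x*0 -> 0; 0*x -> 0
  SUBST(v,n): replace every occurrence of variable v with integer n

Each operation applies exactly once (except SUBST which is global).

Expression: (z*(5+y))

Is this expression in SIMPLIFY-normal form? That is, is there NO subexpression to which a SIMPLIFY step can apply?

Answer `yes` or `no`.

Answer: yes

Derivation:
Expression: (z*(5+y))
Scanning for simplifiable subexpressions (pre-order)...
  at root: (z*(5+y)) (not simplifiable)
  at R: (5+y) (not simplifiable)
Result: no simplifiable subexpression found -> normal form.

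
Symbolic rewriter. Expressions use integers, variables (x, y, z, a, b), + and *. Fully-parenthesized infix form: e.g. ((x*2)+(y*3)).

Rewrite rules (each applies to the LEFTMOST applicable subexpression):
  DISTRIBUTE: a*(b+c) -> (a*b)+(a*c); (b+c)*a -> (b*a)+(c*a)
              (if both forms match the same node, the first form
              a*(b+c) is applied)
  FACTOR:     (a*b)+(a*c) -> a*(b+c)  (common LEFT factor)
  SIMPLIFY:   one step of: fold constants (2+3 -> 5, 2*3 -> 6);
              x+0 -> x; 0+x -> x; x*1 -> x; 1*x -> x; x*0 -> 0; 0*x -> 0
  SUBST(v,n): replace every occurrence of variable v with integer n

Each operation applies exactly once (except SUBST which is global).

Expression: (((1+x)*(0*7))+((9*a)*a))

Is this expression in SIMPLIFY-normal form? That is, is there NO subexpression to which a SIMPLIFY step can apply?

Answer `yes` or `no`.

Expression: (((1+x)*(0*7))+((9*a)*a))
Scanning for simplifiable subexpressions (pre-order)...
  at root: (((1+x)*(0*7))+((9*a)*a)) (not simplifiable)
  at L: ((1+x)*(0*7)) (not simplifiable)
  at LL: (1+x) (not simplifiable)
  at LR: (0*7) (SIMPLIFIABLE)
  at R: ((9*a)*a) (not simplifiable)
  at RL: (9*a) (not simplifiable)
Found simplifiable subexpr at path LR: (0*7)
One SIMPLIFY step would give: (((1+x)*0)+((9*a)*a))
-> NOT in normal form.

Answer: no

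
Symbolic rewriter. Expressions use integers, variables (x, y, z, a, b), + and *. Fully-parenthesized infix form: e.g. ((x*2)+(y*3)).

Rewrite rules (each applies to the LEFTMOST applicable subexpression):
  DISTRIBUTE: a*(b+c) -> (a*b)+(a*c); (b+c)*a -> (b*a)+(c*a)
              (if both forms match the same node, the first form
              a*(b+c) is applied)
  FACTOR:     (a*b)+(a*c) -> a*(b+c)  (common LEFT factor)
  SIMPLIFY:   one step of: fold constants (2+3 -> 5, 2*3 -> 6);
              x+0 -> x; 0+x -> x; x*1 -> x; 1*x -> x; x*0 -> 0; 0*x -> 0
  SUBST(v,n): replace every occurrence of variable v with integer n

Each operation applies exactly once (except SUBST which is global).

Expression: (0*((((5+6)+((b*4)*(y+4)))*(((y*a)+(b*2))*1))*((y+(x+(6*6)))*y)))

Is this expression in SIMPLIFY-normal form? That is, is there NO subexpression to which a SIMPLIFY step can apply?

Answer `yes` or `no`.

Expression: (0*((((5+6)+((b*4)*(y+4)))*(((y*a)+(b*2))*1))*((y+(x+(6*6)))*y)))
Scanning for simplifiable subexpressions (pre-order)...
  at root: (0*((((5+6)+((b*4)*(y+4)))*(((y*a)+(b*2))*1))*((y+(x+(6*6)))*y))) (SIMPLIFIABLE)
  at R: ((((5+6)+((b*4)*(y+4)))*(((y*a)+(b*2))*1))*((y+(x+(6*6)))*y)) (not simplifiable)
  at RL: (((5+6)+((b*4)*(y+4)))*(((y*a)+(b*2))*1)) (not simplifiable)
  at RLL: ((5+6)+((b*4)*(y+4))) (not simplifiable)
  at RLLL: (5+6) (SIMPLIFIABLE)
  at RLLR: ((b*4)*(y+4)) (not simplifiable)
  at RLLRL: (b*4) (not simplifiable)
  at RLLRR: (y+4) (not simplifiable)
  at RLR: (((y*a)+(b*2))*1) (SIMPLIFIABLE)
  at RLRL: ((y*a)+(b*2)) (not simplifiable)
  at RLRLL: (y*a) (not simplifiable)
  at RLRLR: (b*2) (not simplifiable)
  at RR: ((y+(x+(6*6)))*y) (not simplifiable)
  at RRL: (y+(x+(6*6))) (not simplifiable)
  at RRLR: (x+(6*6)) (not simplifiable)
  at RRLRR: (6*6) (SIMPLIFIABLE)
Found simplifiable subexpr at path root: (0*((((5+6)+((b*4)*(y+4)))*(((y*a)+(b*2))*1))*((y+(x+(6*6)))*y)))
One SIMPLIFY step would give: 0
-> NOT in normal form.

Answer: no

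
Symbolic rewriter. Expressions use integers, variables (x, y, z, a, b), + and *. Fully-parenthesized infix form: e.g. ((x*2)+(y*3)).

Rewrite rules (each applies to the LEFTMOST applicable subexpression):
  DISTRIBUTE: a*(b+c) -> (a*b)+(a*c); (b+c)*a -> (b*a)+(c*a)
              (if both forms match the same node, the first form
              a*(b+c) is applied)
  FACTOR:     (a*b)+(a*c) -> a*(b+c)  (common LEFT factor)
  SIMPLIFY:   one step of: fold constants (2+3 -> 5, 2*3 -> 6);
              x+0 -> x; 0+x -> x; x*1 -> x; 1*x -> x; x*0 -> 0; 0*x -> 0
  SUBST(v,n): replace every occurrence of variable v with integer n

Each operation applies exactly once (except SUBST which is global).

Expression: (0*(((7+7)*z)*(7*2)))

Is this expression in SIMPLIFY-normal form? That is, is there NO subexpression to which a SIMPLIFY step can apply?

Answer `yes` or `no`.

Answer: no

Derivation:
Expression: (0*(((7+7)*z)*(7*2)))
Scanning for simplifiable subexpressions (pre-order)...
  at root: (0*(((7+7)*z)*(7*2))) (SIMPLIFIABLE)
  at R: (((7+7)*z)*(7*2)) (not simplifiable)
  at RL: ((7+7)*z) (not simplifiable)
  at RLL: (7+7) (SIMPLIFIABLE)
  at RR: (7*2) (SIMPLIFIABLE)
Found simplifiable subexpr at path root: (0*(((7+7)*z)*(7*2)))
One SIMPLIFY step would give: 0
-> NOT in normal form.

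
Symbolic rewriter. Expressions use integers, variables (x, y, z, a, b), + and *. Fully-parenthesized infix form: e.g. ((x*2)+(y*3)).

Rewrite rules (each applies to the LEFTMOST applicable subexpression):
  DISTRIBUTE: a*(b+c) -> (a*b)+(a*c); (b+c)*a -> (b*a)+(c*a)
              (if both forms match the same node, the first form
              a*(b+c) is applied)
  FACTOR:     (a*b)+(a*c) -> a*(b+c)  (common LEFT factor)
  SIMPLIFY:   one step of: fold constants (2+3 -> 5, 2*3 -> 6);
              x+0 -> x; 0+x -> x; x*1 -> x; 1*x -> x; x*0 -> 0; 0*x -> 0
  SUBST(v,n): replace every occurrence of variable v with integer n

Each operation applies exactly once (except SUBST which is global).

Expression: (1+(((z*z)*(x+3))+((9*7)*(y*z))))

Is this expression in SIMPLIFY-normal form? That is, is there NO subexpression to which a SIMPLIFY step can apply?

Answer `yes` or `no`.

Expression: (1+(((z*z)*(x+3))+((9*7)*(y*z))))
Scanning for simplifiable subexpressions (pre-order)...
  at root: (1+(((z*z)*(x+3))+((9*7)*(y*z)))) (not simplifiable)
  at R: (((z*z)*(x+3))+((9*7)*(y*z))) (not simplifiable)
  at RL: ((z*z)*(x+3)) (not simplifiable)
  at RLL: (z*z) (not simplifiable)
  at RLR: (x+3) (not simplifiable)
  at RR: ((9*7)*(y*z)) (not simplifiable)
  at RRL: (9*7) (SIMPLIFIABLE)
  at RRR: (y*z) (not simplifiable)
Found simplifiable subexpr at path RRL: (9*7)
One SIMPLIFY step would give: (1+(((z*z)*(x+3))+(63*(y*z))))
-> NOT in normal form.

Answer: no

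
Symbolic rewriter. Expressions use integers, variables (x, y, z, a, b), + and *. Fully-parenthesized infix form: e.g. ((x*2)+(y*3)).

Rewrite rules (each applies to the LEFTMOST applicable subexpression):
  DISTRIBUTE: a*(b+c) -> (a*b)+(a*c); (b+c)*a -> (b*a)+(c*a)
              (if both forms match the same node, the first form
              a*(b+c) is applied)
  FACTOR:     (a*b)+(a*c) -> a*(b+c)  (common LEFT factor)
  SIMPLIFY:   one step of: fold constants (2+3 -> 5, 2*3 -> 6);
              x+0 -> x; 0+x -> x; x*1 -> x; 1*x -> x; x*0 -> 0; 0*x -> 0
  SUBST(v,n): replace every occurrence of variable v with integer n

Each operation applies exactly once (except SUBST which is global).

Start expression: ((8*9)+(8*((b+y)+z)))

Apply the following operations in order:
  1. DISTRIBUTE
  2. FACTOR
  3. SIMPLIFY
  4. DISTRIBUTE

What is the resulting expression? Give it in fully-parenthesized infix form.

Start: ((8*9)+(8*((b+y)+z)))
Apply DISTRIBUTE at R (target: (8*((b+y)+z))): ((8*9)+(8*((b+y)+z))) -> ((8*9)+((8*(b+y))+(8*z)))
Apply FACTOR at R (target: ((8*(b+y))+(8*z))): ((8*9)+((8*(b+y))+(8*z))) -> ((8*9)+(8*((b+y)+z)))
Apply SIMPLIFY at L (target: (8*9)): ((8*9)+(8*((b+y)+z))) -> (72+(8*((b+y)+z)))
Apply DISTRIBUTE at R (target: (8*((b+y)+z))): (72+(8*((b+y)+z))) -> (72+((8*(b+y))+(8*z)))

Answer: (72+((8*(b+y))+(8*z)))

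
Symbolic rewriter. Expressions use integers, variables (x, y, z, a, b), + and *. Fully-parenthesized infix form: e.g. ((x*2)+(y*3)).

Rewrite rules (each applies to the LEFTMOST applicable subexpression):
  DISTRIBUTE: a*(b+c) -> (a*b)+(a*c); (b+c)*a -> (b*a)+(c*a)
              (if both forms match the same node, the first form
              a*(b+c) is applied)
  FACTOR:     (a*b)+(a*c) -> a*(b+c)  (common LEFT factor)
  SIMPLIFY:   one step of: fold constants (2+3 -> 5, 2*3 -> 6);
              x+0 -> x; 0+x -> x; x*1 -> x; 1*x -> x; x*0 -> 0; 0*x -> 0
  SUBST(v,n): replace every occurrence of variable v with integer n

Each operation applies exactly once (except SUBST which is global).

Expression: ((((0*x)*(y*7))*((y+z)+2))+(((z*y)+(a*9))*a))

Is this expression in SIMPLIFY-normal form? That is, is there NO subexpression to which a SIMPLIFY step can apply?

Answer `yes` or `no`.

Answer: no

Derivation:
Expression: ((((0*x)*(y*7))*((y+z)+2))+(((z*y)+(a*9))*a))
Scanning for simplifiable subexpressions (pre-order)...
  at root: ((((0*x)*(y*7))*((y+z)+2))+(((z*y)+(a*9))*a)) (not simplifiable)
  at L: (((0*x)*(y*7))*((y+z)+2)) (not simplifiable)
  at LL: ((0*x)*(y*7)) (not simplifiable)
  at LLL: (0*x) (SIMPLIFIABLE)
  at LLR: (y*7) (not simplifiable)
  at LR: ((y+z)+2) (not simplifiable)
  at LRL: (y+z) (not simplifiable)
  at R: (((z*y)+(a*9))*a) (not simplifiable)
  at RL: ((z*y)+(a*9)) (not simplifiable)
  at RLL: (z*y) (not simplifiable)
  at RLR: (a*9) (not simplifiable)
Found simplifiable subexpr at path LLL: (0*x)
One SIMPLIFY step would give: (((0*(y*7))*((y+z)+2))+(((z*y)+(a*9))*a))
-> NOT in normal form.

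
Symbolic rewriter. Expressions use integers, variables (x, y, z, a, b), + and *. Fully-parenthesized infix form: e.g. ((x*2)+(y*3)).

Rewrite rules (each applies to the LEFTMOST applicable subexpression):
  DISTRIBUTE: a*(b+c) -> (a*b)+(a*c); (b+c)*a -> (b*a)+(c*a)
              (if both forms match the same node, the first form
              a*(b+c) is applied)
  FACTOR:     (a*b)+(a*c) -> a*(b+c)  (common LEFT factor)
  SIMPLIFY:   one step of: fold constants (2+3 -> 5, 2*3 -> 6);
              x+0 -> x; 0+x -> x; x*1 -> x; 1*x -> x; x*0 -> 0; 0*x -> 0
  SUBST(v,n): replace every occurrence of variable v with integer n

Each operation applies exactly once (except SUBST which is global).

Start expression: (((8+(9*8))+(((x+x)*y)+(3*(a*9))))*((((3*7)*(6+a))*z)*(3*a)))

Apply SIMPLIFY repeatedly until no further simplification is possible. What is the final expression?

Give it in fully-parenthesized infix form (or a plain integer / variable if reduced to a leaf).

Answer: ((80+(((x+x)*y)+(3*(a*9))))*(((21*(6+a))*z)*(3*a)))

Derivation:
Start: (((8+(9*8))+(((x+x)*y)+(3*(a*9))))*((((3*7)*(6+a))*z)*(3*a)))
Step 1: at LLR: (9*8) -> 72; overall: (((8+(9*8))+(((x+x)*y)+(3*(a*9))))*((((3*7)*(6+a))*z)*(3*a))) -> (((8+72)+(((x+x)*y)+(3*(a*9))))*((((3*7)*(6+a))*z)*(3*a)))
Step 2: at LL: (8+72) -> 80; overall: (((8+72)+(((x+x)*y)+(3*(a*9))))*((((3*7)*(6+a))*z)*(3*a))) -> ((80+(((x+x)*y)+(3*(a*9))))*((((3*7)*(6+a))*z)*(3*a)))
Step 3: at RLLL: (3*7) -> 21; overall: ((80+(((x+x)*y)+(3*(a*9))))*((((3*7)*(6+a))*z)*(3*a))) -> ((80+(((x+x)*y)+(3*(a*9))))*(((21*(6+a))*z)*(3*a)))
Fixed point: ((80+(((x+x)*y)+(3*(a*9))))*(((21*(6+a))*z)*(3*a)))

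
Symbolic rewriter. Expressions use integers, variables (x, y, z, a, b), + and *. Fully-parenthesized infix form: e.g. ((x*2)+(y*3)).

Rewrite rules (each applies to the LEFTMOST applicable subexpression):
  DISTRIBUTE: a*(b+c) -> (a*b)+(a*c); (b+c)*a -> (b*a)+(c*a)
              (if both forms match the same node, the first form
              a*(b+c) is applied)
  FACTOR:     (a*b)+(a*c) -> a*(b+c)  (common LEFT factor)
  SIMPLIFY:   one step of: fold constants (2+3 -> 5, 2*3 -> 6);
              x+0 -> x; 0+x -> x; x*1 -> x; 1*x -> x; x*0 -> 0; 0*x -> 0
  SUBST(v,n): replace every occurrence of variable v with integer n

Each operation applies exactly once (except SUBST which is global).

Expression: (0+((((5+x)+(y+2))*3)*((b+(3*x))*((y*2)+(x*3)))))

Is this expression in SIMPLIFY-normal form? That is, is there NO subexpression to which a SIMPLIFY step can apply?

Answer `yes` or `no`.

Answer: no

Derivation:
Expression: (0+((((5+x)+(y+2))*3)*((b+(3*x))*((y*2)+(x*3)))))
Scanning for simplifiable subexpressions (pre-order)...
  at root: (0+((((5+x)+(y+2))*3)*((b+(3*x))*((y*2)+(x*3))))) (SIMPLIFIABLE)
  at R: ((((5+x)+(y+2))*3)*((b+(3*x))*((y*2)+(x*3)))) (not simplifiable)
  at RL: (((5+x)+(y+2))*3) (not simplifiable)
  at RLL: ((5+x)+(y+2)) (not simplifiable)
  at RLLL: (5+x) (not simplifiable)
  at RLLR: (y+2) (not simplifiable)
  at RR: ((b+(3*x))*((y*2)+(x*3))) (not simplifiable)
  at RRL: (b+(3*x)) (not simplifiable)
  at RRLR: (3*x) (not simplifiable)
  at RRR: ((y*2)+(x*3)) (not simplifiable)
  at RRRL: (y*2) (not simplifiable)
  at RRRR: (x*3) (not simplifiable)
Found simplifiable subexpr at path root: (0+((((5+x)+(y+2))*3)*((b+(3*x))*((y*2)+(x*3)))))
One SIMPLIFY step would give: ((((5+x)+(y+2))*3)*((b+(3*x))*((y*2)+(x*3))))
-> NOT in normal form.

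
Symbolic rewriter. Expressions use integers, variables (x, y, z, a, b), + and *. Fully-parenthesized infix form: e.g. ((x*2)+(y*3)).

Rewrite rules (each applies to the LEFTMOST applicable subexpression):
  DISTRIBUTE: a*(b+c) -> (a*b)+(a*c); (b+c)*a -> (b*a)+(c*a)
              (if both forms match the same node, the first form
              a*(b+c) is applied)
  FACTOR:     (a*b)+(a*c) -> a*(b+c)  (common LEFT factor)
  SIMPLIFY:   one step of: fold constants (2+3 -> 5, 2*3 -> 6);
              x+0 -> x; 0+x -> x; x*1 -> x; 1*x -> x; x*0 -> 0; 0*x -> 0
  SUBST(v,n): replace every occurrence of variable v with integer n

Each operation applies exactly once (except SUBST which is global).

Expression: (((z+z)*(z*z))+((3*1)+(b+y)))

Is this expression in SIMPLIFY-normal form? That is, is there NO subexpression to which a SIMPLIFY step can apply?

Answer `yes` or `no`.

Answer: no

Derivation:
Expression: (((z+z)*(z*z))+((3*1)+(b+y)))
Scanning for simplifiable subexpressions (pre-order)...
  at root: (((z+z)*(z*z))+((3*1)+(b+y))) (not simplifiable)
  at L: ((z+z)*(z*z)) (not simplifiable)
  at LL: (z+z) (not simplifiable)
  at LR: (z*z) (not simplifiable)
  at R: ((3*1)+(b+y)) (not simplifiable)
  at RL: (3*1) (SIMPLIFIABLE)
  at RR: (b+y) (not simplifiable)
Found simplifiable subexpr at path RL: (3*1)
One SIMPLIFY step would give: (((z+z)*(z*z))+(3+(b+y)))
-> NOT in normal form.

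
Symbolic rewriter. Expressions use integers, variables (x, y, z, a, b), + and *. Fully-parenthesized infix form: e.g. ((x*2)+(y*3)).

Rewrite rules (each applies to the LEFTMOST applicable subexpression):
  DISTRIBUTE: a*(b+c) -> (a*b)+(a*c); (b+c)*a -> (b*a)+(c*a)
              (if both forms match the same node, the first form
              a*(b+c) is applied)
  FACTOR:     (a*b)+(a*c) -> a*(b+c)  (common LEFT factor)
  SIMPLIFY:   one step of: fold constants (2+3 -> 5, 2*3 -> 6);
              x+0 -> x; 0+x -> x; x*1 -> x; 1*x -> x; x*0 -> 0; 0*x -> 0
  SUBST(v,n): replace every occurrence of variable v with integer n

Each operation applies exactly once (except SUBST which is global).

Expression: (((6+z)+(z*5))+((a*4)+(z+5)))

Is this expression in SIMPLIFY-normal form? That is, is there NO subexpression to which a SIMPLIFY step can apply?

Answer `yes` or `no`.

Answer: yes

Derivation:
Expression: (((6+z)+(z*5))+((a*4)+(z+5)))
Scanning for simplifiable subexpressions (pre-order)...
  at root: (((6+z)+(z*5))+((a*4)+(z+5))) (not simplifiable)
  at L: ((6+z)+(z*5)) (not simplifiable)
  at LL: (6+z) (not simplifiable)
  at LR: (z*5) (not simplifiable)
  at R: ((a*4)+(z+5)) (not simplifiable)
  at RL: (a*4) (not simplifiable)
  at RR: (z+5) (not simplifiable)
Result: no simplifiable subexpression found -> normal form.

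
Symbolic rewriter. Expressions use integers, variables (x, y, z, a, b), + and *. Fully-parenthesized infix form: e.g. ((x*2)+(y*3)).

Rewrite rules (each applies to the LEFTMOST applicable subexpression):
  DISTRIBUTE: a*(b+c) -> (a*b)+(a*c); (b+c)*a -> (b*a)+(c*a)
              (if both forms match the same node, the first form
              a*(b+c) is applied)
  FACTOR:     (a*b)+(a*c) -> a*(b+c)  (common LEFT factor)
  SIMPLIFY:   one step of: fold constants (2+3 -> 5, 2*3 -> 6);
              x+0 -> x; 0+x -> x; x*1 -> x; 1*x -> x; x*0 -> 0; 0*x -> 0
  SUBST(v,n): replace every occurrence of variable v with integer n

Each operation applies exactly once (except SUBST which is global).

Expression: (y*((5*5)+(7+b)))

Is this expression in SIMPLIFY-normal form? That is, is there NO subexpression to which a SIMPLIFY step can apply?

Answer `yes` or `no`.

Expression: (y*((5*5)+(7+b)))
Scanning for simplifiable subexpressions (pre-order)...
  at root: (y*((5*5)+(7+b))) (not simplifiable)
  at R: ((5*5)+(7+b)) (not simplifiable)
  at RL: (5*5) (SIMPLIFIABLE)
  at RR: (7+b) (not simplifiable)
Found simplifiable subexpr at path RL: (5*5)
One SIMPLIFY step would give: (y*(25+(7+b)))
-> NOT in normal form.

Answer: no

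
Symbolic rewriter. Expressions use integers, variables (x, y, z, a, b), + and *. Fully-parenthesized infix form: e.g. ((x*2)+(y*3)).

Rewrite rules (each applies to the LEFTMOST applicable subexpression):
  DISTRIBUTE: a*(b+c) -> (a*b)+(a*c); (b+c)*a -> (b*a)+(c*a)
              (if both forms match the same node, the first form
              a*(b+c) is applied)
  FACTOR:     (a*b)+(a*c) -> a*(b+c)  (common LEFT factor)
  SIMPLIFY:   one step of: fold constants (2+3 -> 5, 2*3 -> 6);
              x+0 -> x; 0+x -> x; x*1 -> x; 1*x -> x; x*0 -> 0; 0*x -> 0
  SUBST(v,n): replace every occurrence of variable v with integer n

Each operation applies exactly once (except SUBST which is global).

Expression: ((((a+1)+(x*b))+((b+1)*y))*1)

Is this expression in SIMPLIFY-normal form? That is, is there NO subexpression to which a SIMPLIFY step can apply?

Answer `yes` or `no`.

Expression: ((((a+1)+(x*b))+((b+1)*y))*1)
Scanning for simplifiable subexpressions (pre-order)...
  at root: ((((a+1)+(x*b))+((b+1)*y))*1) (SIMPLIFIABLE)
  at L: (((a+1)+(x*b))+((b+1)*y)) (not simplifiable)
  at LL: ((a+1)+(x*b)) (not simplifiable)
  at LLL: (a+1) (not simplifiable)
  at LLR: (x*b) (not simplifiable)
  at LR: ((b+1)*y) (not simplifiable)
  at LRL: (b+1) (not simplifiable)
Found simplifiable subexpr at path root: ((((a+1)+(x*b))+((b+1)*y))*1)
One SIMPLIFY step would give: (((a+1)+(x*b))+((b+1)*y))
-> NOT in normal form.

Answer: no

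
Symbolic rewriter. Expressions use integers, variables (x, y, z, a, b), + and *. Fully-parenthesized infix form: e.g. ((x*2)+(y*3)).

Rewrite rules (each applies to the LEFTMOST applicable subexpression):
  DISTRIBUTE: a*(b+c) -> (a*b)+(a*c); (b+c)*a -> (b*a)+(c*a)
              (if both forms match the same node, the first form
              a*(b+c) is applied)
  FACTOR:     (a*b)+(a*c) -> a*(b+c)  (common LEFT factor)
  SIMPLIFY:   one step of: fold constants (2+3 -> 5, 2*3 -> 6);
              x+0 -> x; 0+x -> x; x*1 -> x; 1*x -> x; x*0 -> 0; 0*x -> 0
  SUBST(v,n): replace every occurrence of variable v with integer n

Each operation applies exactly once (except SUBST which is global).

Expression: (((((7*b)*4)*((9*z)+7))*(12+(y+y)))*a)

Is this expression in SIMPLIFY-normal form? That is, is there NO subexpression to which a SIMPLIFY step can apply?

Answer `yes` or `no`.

Answer: yes

Derivation:
Expression: (((((7*b)*4)*((9*z)+7))*(12+(y+y)))*a)
Scanning for simplifiable subexpressions (pre-order)...
  at root: (((((7*b)*4)*((9*z)+7))*(12+(y+y)))*a) (not simplifiable)
  at L: ((((7*b)*4)*((9*z)+7))*(12+(y+y))) (not simplifiable)
  at LL: (((7*b)*4)*((9*z)+7)) (not simplifiable)
  at LLL: ((7*b)*4) (not simplifiable)
  at LLLL: (7*b) (not simplifiable)
  at LLR: ((9*z)+7) (not simplifiable)
  at LLRL: (9*z) (not simplifiable)
  at LR: (12+(y+y)) (not simplifiable)
  at LRR: (y+y) (not simplifiable)
Result: no simplifiable subexpression found -> normal form.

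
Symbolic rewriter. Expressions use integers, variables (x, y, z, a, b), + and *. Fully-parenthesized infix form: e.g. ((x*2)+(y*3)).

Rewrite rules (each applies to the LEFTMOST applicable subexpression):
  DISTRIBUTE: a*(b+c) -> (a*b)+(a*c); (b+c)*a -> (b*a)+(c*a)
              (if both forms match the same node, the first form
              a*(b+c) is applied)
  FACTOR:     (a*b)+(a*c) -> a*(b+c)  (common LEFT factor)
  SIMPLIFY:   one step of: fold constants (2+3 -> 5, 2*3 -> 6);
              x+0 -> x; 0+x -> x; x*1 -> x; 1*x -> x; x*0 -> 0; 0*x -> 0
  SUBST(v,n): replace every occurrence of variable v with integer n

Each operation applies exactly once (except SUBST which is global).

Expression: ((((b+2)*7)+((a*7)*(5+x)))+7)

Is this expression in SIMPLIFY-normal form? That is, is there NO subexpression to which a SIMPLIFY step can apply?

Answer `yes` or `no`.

Answer: yes

Derivation:
Expression: ((((b+2)*7)+((a*7)*(5+x)))+7)
Scanning for simplifiable subexpressions (pre-order)...
  at root: ((((b+2)*7)+((a*7)*(5+x)))+7) (not simplifiable)
  at L: (((b+2)*7)+((a*7)*(5+x))) (not simplifiable)
  at LL: ((b+2)*7) (not simplifiable)
  at LLL: (b+2) (not simplifiable)
  at LR: ((a*7)*(5+x)) (not simplifiable)
  at LRL: (a*7) (not simplifiable)
  at LRR: (5+x) (not simplifiable)
Result: no simplifiable subexpression found -> normal form.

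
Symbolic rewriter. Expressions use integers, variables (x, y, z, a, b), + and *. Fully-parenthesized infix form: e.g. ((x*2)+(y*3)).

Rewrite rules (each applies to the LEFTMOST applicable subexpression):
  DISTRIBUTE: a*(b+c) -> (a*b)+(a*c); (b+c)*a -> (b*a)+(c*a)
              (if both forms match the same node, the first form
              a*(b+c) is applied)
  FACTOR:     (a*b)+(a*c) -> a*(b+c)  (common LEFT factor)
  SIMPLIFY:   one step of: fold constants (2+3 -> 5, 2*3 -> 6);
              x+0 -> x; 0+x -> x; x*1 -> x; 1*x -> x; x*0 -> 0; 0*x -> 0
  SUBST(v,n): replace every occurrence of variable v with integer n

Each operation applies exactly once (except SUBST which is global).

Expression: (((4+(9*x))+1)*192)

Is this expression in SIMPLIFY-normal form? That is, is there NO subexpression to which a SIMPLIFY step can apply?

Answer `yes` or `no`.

Answer: yes

Derivation:
Expression: (((4+(9*x))+1)*192)
Scanning for simplifiable subexpressions (pre-order)...
  at root: (((4+(9*x))+1)*192) (not simplifiable)
  at L: ((4+(9*x))+1) (not simplifiable)
  at LL: (4+(9*x)) (not simplifiable)
  at LLR: (9*x) (not simplifiable)
Result: no simplifiable subexpression found -> normal form.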